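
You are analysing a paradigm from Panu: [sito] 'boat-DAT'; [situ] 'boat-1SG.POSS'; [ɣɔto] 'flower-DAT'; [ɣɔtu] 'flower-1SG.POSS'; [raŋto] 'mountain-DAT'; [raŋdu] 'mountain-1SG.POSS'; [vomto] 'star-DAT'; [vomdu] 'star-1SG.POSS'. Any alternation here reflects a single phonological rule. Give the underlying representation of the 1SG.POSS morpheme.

The 1SG.POSS morpheme has two allomorphs, [-du] and [-tu].
By contrast the DAT suffix keeps its initial [t] throughout — that segment must be underlying.
The 1SG.POSS suffix is therefore /-du/ underlyingly, with post-vocalic devoicing: voiced stops become voiceless after a vowel.

/-du/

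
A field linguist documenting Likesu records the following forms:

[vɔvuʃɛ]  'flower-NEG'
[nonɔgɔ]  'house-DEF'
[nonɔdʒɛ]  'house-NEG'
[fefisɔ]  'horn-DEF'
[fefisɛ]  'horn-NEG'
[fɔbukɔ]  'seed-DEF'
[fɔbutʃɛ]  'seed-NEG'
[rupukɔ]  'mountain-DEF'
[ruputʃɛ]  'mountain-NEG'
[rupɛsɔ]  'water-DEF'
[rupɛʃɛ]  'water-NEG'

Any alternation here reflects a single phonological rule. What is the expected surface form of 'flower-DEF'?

In [rupɛsɔ] and [rupɛʃɛ] the final segment of 'water' alternates: [s] ~ [ʃ].
Compare 'horn', with invariant [s] in [fefisɔ] and [fefisɛ]: an analysis with underlying /s/ and a rule producing [ʃ] before the NEG suffix would wrongly predict alternation here too.
The underlying segment must be /ʃ/; palato-alveolar /tʃ/, /dʒ/ and /ʃ/ become [k], [g] and [s] when no front vowel follows, yielding [s] there.
The one attested form of 'flower', [vɔvuʃɛ], shows underlying /vɔvuʃ/. Applying the same rule when no front vowel follows gives [vɔvusɔ].

[vɔvusɔ]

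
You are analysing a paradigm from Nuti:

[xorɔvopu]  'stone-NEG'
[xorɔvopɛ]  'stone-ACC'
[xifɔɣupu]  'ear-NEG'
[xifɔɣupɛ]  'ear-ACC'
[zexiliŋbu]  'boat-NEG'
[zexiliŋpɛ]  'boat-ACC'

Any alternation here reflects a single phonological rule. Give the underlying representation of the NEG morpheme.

The NEG suffix surfaces as [-bu] and [-pu], depending on the final segment of the stem.
By contrast the ACC suffix keeps its initial [p] throughout — that segment must be underlying.
So the underlying form is /-bu/, and voiced stops become voiceless after a vowel.

/-bu/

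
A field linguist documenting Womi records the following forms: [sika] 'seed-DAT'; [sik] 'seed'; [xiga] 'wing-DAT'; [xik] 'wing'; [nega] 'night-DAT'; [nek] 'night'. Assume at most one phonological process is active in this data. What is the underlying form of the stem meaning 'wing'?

'wing' shows [g] ~ [k] at the end of the stem ([xiga] vs [xik]).
The stem 'seed' ([sika], [sik]) shows [k] unchanged in both environments, so [k] cannot be basic with [g] derived before the DAT suffix.
The underlying segment must be /g/; voiced obstruents become voiceless word-finally, yielding [k] there.
Hence 'wing' is /xig/ underlyingly.

/xig/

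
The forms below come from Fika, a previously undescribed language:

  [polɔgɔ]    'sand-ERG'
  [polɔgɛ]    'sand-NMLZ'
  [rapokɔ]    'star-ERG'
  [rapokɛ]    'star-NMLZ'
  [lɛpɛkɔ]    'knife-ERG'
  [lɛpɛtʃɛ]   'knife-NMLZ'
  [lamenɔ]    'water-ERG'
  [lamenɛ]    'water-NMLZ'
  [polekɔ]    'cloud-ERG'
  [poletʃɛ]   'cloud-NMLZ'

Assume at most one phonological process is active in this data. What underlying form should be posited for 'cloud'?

The root 'cloud' surfaces as [polekɔ] and [poletʃɛ], with a stem-final [k] ~ [tʃ] alternation.
Compare 'star', with invariant [k] in [rapokɔ] and [rapokɛ]: an analysis with underlying /k/ and a rule producing [tʃ] before the NMLZ suffix would wrongly predict alternation here too.
The underlying segment must be /tʃ/; palato-alveolar /tʃ/ becomes [k] when no front vowel follows, yielding [k] there.
So 'cloud' = /poletʃ/.

/poletʃ/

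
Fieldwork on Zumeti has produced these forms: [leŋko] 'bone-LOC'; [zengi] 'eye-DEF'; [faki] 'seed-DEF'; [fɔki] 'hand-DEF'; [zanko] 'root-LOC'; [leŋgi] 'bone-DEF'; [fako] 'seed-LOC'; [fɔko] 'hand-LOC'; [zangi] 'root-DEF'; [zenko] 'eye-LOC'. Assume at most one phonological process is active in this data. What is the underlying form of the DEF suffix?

The DEF suffix surfaces as [-gi] and [-ki], depending on the final segment of the stem.
The LOC suffix, which begins with [k], is invariant after every stem; so [k] is not altered by any rule here.
So the underlying form is /-gi/, and voiced stops become voiceless after a vowel.

/-gi/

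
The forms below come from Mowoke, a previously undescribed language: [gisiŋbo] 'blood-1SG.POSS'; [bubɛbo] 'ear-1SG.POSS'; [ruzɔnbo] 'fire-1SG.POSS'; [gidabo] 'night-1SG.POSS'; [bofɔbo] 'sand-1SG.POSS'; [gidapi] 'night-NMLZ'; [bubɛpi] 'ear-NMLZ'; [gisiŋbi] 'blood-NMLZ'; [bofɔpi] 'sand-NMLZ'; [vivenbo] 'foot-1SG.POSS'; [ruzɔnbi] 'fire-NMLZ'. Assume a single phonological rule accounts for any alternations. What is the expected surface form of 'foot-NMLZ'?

[vivenbi]

The NMLZ morpheme has two allomorphs, [-bi] and [-pi].
The 1SG.POSS suffix, which begins with [b], is invariant after every stem; so [b] is not altered by any rule here.
So the underlying form is /-pi/, and voiceless stops become voiced after a nasal.
After 'foot', which ends in a nasal, the suffix surfaces as [-bi], giving [vivenbi].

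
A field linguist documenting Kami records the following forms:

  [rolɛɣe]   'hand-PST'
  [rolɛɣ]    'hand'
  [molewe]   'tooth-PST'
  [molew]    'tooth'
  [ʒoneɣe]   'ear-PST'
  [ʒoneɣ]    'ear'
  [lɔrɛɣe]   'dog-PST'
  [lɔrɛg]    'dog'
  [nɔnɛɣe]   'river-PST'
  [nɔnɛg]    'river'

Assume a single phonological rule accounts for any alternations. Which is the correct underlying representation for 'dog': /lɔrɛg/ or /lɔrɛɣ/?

The stem for 'dog' ends in [ɣ] in [lɔrɛɣe] but [g] in [lɔrɛg].
If /ɣ/ were underlying and a rule turned it into [g] in isolation, 'hand' would also alternate; but it has [ɣ] in both [rolɛɣe] and [rolɛɣ].
Therefore /g/ is basic and [ɣ] is derived by intervocalic spirantization (voiced stops become fricatives between vowels).

/lɔrɛg/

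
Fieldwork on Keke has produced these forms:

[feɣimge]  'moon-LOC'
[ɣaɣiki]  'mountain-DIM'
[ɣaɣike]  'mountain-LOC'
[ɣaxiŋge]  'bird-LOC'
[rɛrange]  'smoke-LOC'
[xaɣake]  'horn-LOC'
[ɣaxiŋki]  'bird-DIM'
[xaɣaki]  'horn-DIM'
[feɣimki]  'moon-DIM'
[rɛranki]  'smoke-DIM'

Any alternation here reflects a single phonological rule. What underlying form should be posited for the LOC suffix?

/-ge/

The LOC morpheme has two allomorphs, [-ge] and [-ke].
The DIM suffix, which begins with [k], is invariant after every stem; so [k] is not altered by any rule here.
The LOC suffix is therefore /-ge/ underlyingly, with post-vocalic devoicing: voiced stops become voiceless after a vowel.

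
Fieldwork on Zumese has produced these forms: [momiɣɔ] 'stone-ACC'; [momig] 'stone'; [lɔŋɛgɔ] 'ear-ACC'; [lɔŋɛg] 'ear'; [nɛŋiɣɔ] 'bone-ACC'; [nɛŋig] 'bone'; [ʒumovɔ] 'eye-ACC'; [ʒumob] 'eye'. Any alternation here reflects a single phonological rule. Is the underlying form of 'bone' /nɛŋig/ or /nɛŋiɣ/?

'bone' shows [ɣ] ~ [g] at the end of the stem ([nɛŋiɣɔ] vs [nɛŋig]).
If /g/ were underlying and a rule turned it into [ɣ] before the ACC suffix, 'ear' would also alternate; but it has [g] in both [lɔŋɛgɔ] and [lɔŋɛg].
The alternation reflects word-final hardening: voiced fricatives become stops word-finally. /ɣ/ is underlying.

/nɛŋiɣ/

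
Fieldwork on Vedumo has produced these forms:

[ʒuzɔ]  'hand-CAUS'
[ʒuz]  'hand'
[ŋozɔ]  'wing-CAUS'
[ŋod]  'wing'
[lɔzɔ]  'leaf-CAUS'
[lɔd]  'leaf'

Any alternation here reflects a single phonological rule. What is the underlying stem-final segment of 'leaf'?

The root 'leaf' surfaces as [lɔzɔ] and [lɔd], with a stem-final [z] ~ [d] alternation.
But 'hand' keeps [z] in both environments ([ʒuzɔ], [ʒuz]), so there is no rule changing /z/ to [d] in isolation.
The underlying segment must be /d/; voiced stops become fricatives between vowels, yielding [z] there.

/d/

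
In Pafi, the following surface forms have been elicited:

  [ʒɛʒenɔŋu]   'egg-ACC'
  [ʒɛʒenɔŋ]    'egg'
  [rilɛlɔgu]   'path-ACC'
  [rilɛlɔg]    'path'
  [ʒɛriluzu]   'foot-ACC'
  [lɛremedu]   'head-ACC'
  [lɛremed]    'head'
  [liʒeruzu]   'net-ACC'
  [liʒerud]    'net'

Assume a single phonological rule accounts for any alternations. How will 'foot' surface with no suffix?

[ʒɛrilud]

In [liʒeruzu] and [liʒerud] the final segment of 'net' alternates: [z] ~ [d].
But 'head' keeps [d] in both environments ([lɛremedu], [lɛremed]), so there is no rule changing /d/ to [z] before the ACC suffix.
Therefore /z/ is basic and [d] is derived by word-final hardening (voiced fricatives become stops word-finally).
From [ʒɛriluzu] the stem 'foot' is /ʒɛriluz/; word-finally this yields [ʒɛrilud].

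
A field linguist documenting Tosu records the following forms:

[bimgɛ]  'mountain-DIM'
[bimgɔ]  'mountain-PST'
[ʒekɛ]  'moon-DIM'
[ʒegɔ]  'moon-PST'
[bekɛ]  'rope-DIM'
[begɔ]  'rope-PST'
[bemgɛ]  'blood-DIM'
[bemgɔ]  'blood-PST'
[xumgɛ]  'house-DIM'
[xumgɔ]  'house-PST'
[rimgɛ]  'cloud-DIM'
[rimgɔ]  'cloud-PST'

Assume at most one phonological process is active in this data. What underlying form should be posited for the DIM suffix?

/-kɛ/

The DIM morpheme has two allomorphs, [-gɛ] and [-kɛ].
By contrast the PST suffix keeps its initial [g] throughout — that segment must be underlying.
So the underlying form is /-kɛ/, and voiceless stops become voiced after a nasal.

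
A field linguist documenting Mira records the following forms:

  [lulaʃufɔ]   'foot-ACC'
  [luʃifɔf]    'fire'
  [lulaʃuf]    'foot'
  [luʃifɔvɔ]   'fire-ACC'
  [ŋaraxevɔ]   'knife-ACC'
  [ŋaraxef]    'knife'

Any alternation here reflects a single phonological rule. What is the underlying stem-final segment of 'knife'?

In [ŋaraxef] and [ŋaraxevɔ] the final segment of 'knife' alternates: [f] ~ [v].
But 'foot' keeps [f] in both environments ([lulaʃuf], [lulaʃufɔ]), so there is no rule changing /f/ to [v] before the ACC suffix.
Therefore /v/ is basic and [f] is derived by word-final obstruent devoicing (voiced obstruents become voiceless word-finally).

/v/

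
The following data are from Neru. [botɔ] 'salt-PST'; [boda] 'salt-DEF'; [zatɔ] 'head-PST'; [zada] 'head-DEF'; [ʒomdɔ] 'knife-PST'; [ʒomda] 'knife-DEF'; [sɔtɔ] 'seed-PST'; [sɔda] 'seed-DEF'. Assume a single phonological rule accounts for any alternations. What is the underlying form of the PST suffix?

The PST morpheme has two allomorphs, [-dɔ] and [-tɔ].
By contrast the DEF suffix keeps its initial [d] throughout — that segment must be underlying.
So the underlying form is /-tɔ/, and voiceless stops become voiced after a nasal.

/-tɔ/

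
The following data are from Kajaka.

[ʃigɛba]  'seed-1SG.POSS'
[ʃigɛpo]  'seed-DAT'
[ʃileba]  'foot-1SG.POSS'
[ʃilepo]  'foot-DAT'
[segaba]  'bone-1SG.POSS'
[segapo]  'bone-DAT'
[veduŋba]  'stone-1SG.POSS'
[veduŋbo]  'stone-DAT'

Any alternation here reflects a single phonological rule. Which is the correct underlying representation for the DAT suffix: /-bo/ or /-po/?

/-po/

The DAT suffix surfaces as [-bo] and [-po], depending on the final segment of the stem.
By contrast the 1SG.POSS suffix keeps its initial [b] throughout — that segment must be underlying.
So the underlying form is /-po/, and voiceless stops become voiced after a nasal.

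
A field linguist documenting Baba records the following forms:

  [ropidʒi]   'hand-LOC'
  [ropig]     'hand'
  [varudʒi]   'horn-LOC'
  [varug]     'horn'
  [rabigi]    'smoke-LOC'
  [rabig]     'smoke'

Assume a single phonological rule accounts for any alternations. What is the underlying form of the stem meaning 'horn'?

/varudʒ/

The stem for 'horn' ends in [dʒ] in [varudʒi] but [g] in [varug].
The stem 'smoke' ([rabigi], [rabig]) shows [g] unchanged in both environments, so [g] cannot be basic with [dʒ] derived before the LOC suffix.
Therefore /dʒ/ is basic and [g] is derived by depalatalization (palato-alveolar /dʒ/ becomes [g] when no front vowel follows).
Hence 'horn' is /varudʒ/ underlyingly.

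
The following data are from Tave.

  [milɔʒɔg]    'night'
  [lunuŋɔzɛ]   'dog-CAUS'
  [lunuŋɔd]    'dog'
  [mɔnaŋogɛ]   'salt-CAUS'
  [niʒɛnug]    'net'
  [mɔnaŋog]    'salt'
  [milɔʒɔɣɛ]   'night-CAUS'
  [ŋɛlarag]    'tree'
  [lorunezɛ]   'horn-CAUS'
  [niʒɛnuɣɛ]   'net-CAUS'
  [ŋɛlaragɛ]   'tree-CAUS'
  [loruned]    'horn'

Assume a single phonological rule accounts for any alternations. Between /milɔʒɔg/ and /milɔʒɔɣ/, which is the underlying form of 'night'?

The root 'night' surfaces as [milɔʒɔɣɛ] and [milɔʒɔg], with a stem-final [ɣ] ~ [g] alternation.
But 'tree' keeps [g] in both environments ([ŋɛlaragɛ], [ŋɛlarag]), so there is no rule changing /g/ to [ɣ] before the CAUS suffix.
Therefore /ɣ/ is basic and [g] is derived by word-final hardening (voiced fricatives become stops word-finally).

/milɔʒɔɣ/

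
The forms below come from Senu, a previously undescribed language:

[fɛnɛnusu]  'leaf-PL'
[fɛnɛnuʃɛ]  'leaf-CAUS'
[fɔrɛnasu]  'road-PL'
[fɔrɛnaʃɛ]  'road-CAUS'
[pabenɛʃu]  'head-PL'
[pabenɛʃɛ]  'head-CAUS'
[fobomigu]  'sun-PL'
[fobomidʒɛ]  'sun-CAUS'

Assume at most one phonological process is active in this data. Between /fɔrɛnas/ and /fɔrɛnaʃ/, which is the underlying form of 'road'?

/fɔrɛnas/

'road' shows [s] ~ [ʃ] at the end of the stem ([fɔrɛnasu] vs [fɔrɛnaʃɛ]).
The stem 'head' ([pabenɛʃu], [pabenɛʃɛ]) shows [ʃ] unchanged in both environments, so [ʃ] cannot be basic with [s] derived before the PL suffix.
The underlying segment must be /s/; /g/ and /s/ become palato-alveolar [dʒ] and [ʃ] before a front vowel, yielding [ʃ] there.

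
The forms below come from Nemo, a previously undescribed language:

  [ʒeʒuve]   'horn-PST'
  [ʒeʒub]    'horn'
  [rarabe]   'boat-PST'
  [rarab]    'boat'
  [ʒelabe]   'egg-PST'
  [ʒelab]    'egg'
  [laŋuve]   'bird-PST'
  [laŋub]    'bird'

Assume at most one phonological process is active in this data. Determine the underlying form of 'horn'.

/ʒeʒuv/

The stem for 'horn' ends in [v] in [ʒeʒuve] but [b] in [ʒeʒub].
Compare 'boat', with invariant [b] in [rarabe] and [rarab]: an analysis with underlying /b/ and a rule producing [v] before the PST suffix would wrongly predict alternation here too.
Therefore /v/ is basic and [b] is derived by word-final hardening (voiced fricatives become stops word-finally).
So 'horn' = /ʒeʒuv/.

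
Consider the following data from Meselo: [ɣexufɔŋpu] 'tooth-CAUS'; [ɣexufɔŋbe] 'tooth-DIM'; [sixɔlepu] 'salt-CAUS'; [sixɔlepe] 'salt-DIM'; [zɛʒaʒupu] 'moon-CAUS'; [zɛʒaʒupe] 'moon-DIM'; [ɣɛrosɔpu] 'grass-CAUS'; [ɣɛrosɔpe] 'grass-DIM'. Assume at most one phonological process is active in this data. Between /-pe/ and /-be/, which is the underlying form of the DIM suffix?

/-be/

The DIM morpheme has two allomorphs, [-be] and [-pe].
By contrast the CAUS suffix keeps its initial [p] throughout — that segment must be underlying.
So the underlying form is /-be/, and voiced stops become voiceless after a vowel.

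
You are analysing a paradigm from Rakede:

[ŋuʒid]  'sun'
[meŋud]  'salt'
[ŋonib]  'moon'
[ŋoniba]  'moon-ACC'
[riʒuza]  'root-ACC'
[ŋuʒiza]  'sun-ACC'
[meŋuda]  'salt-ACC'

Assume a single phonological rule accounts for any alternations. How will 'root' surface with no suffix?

[riʒud]

The root 'sun' surfaces as [ŋuʒiza] and [ŋuʒid], with a stem-final [z] ~ [d] alternation.
The stem 'salt' ([meŋuda], [meŋud]) shows [d] unchanged in both environments, so [d] cannot be basic with [z] derived before the ACC suffix.
The alternation reflects word-final hardening: voiced fricatives become stops word-finally. /z/ is underlying.
From [riʒuza] the stem 'root' is /riʒuz/; word-finally this yields [riʒud].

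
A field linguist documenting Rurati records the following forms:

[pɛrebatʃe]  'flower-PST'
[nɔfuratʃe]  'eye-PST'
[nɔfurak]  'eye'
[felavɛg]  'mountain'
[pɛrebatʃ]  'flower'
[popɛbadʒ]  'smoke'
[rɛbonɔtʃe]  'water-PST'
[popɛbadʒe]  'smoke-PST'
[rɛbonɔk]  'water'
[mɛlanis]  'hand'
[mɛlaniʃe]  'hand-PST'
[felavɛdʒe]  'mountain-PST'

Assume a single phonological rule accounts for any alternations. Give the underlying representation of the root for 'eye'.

/nɔfurak/

The stem for 'eye' ends in [k] in [nɔfurak] but [tʃ] in [nɔfuratʃe].
But 'flower' keeps [tʃ] in both environments ([pɛrebatʃ], [pɛrebatʃe]), so there is no rule changing /tʃ/ to [k] in isolation.
Therefore /k/ is basic and [tʃ] is derived by palatalization before a front vowel (/k/, /g/ and /s/ become palato-alveolar [tʃ], [dʒ] and [ʃ] before a front vowel).
So 'eye' = /nɔfurak/.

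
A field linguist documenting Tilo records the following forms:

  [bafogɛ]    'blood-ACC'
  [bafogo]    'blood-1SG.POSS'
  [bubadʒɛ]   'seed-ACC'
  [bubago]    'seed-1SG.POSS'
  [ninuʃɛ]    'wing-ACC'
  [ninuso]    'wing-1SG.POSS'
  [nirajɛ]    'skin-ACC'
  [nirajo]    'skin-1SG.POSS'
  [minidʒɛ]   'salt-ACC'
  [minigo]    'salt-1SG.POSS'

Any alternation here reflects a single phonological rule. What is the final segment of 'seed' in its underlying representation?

/dʒ/

The root 'seed' surfaces as [bubadʒɛ] and [bubago], with a stem-final [dʒ] ~ [g] alternation.
The stem 'blood' ([bafogɛ], [bafogo]) shows [g] unchanged in both environments, so [g] cannot be basic with [dʒ] derived before the ACC suffix.
The underlying segment must be /dʒ/; palato-alveolar /dʒ/ and /ʃ/ become [g] and [s] when no front vowel follows, yielding [g] there.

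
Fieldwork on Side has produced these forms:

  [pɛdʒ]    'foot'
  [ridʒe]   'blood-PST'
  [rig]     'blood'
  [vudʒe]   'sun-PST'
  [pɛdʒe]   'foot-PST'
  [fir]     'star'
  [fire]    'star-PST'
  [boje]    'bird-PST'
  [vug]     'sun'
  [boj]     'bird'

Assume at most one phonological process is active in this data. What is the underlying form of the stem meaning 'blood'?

The stem for 'blood' ends in [dʒ] in [ridʒe] but [g] in [rig].
If /dʒ/ were underlying and a rule turned it into [g] in isolation, 'foot' would also alternate; but it has [dʒ] in both [pɛdʒe] and [pɛdʒ].
Therefore /g/ is basic and [dʒ] is derived by palatalization before a front vowel (/g/ becomes palato-alveolar [dʒ] before a front vowel).

/rig/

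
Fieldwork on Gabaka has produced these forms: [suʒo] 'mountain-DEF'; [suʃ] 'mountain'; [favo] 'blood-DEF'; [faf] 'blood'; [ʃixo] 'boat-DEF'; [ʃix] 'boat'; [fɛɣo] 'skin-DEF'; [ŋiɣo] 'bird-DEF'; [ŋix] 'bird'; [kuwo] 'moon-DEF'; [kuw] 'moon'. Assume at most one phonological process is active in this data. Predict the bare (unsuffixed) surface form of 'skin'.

The root 'bird' surfaces as [ŋiɣo] and [ŋix], with a stem-final [ɣ] ~ [x] alternation.
If /x/ were underlying and a rule turned it into [ɣ] before the DEF suffix, 'boat' would also alternate; but it has [x] in both [ʃixo] and [ʃix].
Therefore /ɣ/ is basic and [x] is derived by word-final obstruent devoicing (voiced obstruents become voiceless word-finally).
From [fɛɣo] the stem 'skin' is /fɛɣ/; word-finally this yields [fɛx].

[fɛx]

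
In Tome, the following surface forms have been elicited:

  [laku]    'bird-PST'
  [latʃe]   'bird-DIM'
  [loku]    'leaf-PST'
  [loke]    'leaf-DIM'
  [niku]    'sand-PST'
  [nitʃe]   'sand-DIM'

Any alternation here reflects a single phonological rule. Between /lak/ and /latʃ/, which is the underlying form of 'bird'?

'bird' shows [k] ~ [tʃ] at the end of the stem ([laku] vs [latʃe]).
But 'leaf' keeps [k] in both environments ([loku], [loke]), so there is no rule changing /k/ to [tʃ] before the DIM suffix.
The underlying segment must be /tʃ/; palato-alveolar /tʃ/ becomes [k] when no front vowel follows, yielding [k] there.

/latʃ/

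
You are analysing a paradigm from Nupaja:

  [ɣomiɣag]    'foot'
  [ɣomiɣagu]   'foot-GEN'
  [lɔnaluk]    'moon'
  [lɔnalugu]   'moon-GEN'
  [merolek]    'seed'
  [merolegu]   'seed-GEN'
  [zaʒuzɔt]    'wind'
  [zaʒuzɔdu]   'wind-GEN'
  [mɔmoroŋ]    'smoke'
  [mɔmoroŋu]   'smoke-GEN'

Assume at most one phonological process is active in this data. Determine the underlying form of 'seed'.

/merolek/

The root 'seed' surfaces as [merolek] and [merolegu], with a stem-final [k] ~ [g] alternation.
The stem 'foot' ([ɣomiɣag], [ɣomiɣagu]) shows [g] unchanged in both environments, so [g] cannot be basic with [k] derived in isolation.
Therefore /k/ is basic and [g] is derived by intervocalic voicing (voiceless stops become voiced between vowels).
So 'seed' = /merolek/.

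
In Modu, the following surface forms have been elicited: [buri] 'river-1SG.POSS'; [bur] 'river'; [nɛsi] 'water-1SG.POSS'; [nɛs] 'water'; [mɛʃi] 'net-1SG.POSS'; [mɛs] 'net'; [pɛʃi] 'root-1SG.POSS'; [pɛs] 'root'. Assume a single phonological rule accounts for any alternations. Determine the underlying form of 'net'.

/mɛʃ/

The root 'net' surfaces as [mɛʃi] and [mɛs], with a stem-final [ʃ] ~ [s] alternation.
But 'water' keeps [s] in both environments ([nɛsi], [nɛs]), so there is no rule changing /s/ to [ʃ] before the 1SG.POSS suffix.
So /ʃ/ is underlying, and a rule of depalatalization — palato-alveolar /ʃ/ becomes [s] when no front vowel follows — gives [s].
Hence 'net' is /mɛʃ/ underlyingly.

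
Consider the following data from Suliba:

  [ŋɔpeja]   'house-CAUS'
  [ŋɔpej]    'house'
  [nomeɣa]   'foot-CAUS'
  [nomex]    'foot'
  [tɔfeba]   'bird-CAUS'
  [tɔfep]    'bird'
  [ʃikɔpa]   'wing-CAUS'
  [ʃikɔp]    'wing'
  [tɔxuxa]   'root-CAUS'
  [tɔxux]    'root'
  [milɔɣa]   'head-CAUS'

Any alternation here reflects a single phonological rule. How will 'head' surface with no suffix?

[milɔx]

'foot' shows [ɣ] ~ [x] at the end of the stem ([nomeɣa] vs [nomex]).
But 'root' keeps [x] in both environments ([tɔxuxa], [tɔxux]), so there is no rule changing /x/ to [ɣ] before the CAUS suffix.
The alternation reflects word-final obstruent devoicing: voiced obstruents become voiceless word-finally. /ɣ/ is underlying.
From [milɔɣa] the stem 'head' is /milɔɣ/; word-finally this yields [milɔx].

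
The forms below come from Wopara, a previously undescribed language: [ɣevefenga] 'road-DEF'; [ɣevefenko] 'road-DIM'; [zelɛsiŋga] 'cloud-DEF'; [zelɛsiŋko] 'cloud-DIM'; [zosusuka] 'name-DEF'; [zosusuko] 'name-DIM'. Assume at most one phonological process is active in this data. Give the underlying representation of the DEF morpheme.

/-ga/

The DEF morpheme has two allomorphs, [-ga] and [-ka].
The DIM suffix, which begins with [k], is invariant after every stem; so [k] is not altered by any rule here.
The DEF suffix is therefore /-ga/ underlyingly, with post-vocalic devoicing: voiced stops become voiceless after a vowel.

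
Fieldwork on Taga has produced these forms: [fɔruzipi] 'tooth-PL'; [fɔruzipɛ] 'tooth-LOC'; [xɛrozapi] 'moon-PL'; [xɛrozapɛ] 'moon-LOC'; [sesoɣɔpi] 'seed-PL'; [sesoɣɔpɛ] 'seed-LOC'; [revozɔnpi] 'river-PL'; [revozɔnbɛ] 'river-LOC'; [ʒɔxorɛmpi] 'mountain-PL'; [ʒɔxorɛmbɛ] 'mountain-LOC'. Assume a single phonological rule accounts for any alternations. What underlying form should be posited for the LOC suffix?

/-bɛ/

The LOC morpheme has two allomorphs, [-bɛ] and [-pɛ].
The PL suffix, which begins with [p], is invariant after every stem; so [p] is not altered by any rule here.
So the underlying form is /-bɛ/, and voiced stops become voiceless after a vowel.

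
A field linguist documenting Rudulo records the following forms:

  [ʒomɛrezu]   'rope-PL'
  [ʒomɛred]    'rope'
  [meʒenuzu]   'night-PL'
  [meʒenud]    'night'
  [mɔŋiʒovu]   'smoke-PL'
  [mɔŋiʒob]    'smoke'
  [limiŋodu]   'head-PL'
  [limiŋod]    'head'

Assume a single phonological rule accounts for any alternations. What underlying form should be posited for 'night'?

The stem for 'night' ends in [z] in [meʒenuzu] but [d] in [meʒenud].
Compare 'head', with invariant [d] in [limiŋodu] and [limiŋod]: an analysis with underlying /d/ and a rule producing [z] before the PL suffix would wrongly predict alternation here too.
The underlying segment must be /z/; voiced fricatives become stops word-finally, yielding [d] there.

/meʒenuz/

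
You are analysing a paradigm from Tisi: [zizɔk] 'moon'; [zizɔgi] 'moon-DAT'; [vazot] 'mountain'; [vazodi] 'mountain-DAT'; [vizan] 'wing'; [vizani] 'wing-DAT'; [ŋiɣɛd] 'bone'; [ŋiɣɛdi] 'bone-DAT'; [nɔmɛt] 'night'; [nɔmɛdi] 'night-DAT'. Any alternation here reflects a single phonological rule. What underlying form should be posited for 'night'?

The stem for 'night' ends in [t] in [nɔmɛt] but [d] in [nɔmɛdi].
If /d/ were underlying and a rule turned it into [t] in isolation, 'bone' would also alternate; but it has [d] in both [ŋiɣɛd] and [ŋiɣɛdi].
The alternation reflects intervocalic voicing: voiceless stops become voiced between vowels. /t/ is underlying.

/nɔmɛt/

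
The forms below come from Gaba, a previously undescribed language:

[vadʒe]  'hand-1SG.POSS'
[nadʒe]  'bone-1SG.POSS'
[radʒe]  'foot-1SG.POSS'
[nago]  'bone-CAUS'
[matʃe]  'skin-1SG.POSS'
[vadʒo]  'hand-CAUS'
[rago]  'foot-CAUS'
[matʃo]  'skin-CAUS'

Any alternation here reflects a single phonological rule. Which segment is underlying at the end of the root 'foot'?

The root 'foot' surfaces as [rago] and [radʒe], with a stem-final [g] ~ [dʒ] alternation.
But 'hand' keeps [dʒ] in both environments ([vadʒo], [vadʒe]), so there is no rule changing /dʒ/ to [g] before the CAUS suffix.
The alternation reflects palatalization before a front vowel: /g/ becomes palato-alveolar [dʒ] before a front vowel. /g/ is underlying.

/g/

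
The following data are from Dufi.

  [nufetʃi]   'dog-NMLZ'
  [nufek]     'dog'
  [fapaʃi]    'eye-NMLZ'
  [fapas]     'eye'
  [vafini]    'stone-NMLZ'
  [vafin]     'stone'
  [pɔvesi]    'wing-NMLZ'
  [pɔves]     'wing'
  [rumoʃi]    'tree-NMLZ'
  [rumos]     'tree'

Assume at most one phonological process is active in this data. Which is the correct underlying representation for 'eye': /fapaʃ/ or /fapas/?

'eye' shows [ʃ] ~ [s] at the end of the stem ([fapaʃi] vs [fapas]).
But 'wing' keeps [s] in both environments ([pɔvesi], [pɔves]), so there is no rule changing /s/ to [ʃ] before the NMLZ suffix.
The underlying segment must be /ʃ/; palato-alveolar /tʃ/ and /ʃ/ become [k] and [s] when no front vowel follows, yielding [s] there.

/fapaʃ/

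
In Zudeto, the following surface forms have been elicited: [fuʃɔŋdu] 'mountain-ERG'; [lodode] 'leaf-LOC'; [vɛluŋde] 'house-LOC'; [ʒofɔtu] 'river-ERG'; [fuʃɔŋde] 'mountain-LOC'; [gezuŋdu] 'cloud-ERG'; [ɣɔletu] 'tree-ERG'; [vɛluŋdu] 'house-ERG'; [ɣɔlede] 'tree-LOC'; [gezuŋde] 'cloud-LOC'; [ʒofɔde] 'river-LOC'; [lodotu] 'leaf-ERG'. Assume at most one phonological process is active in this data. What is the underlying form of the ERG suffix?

The ERG suffix surfaces as [-du] and [-tu], depending on the final segment of the stem.
The LOC suffix, which begins with [d], is invariant after every stem; so [d] is not altered by any rule here.
The ERG suffix is therefore /-tu/ underlyingly, with post-nasal voicing: voiceless stops become voiced after a nasal.

/-tu/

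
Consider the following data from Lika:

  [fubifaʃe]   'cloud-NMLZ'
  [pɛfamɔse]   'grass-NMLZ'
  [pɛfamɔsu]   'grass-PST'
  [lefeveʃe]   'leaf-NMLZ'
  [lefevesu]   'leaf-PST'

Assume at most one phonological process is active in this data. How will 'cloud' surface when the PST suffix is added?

[fubifasu]

In [lefeveʃe] and [lefevesu] the final segment of 'leaf' alternates: [ʃ] ~ [s].
Compare 'grass', with invariant [s] in [pɛfamɔse] and [pɛfamɔsu]: an analysis with underlying /s/ and a rule producing [ʃ] before the NMLZ suffix would wrongly predict alternation here too.
The alternation reflects depalatalization: palato-alveolar /ʃ/ becomes [s] when no front vowel follows. /ʃ/ is underlying.
From [fubifaʃe] the stem 'cloud' is /fubifaʃ/; when no front vowel follows this yields [fubifasu].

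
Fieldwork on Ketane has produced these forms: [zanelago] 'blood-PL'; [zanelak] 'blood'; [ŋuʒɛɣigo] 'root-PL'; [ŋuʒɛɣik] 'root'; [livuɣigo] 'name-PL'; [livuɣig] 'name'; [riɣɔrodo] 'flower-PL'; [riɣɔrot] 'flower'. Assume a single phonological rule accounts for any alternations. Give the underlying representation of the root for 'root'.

/ŋuʒɛɣik/

The stem for 'root' ends in [g] in [ŋuʒɛɣigo] but [k] in [ŋuʒɛɣik].
The stem 'name' ([livuɣigo], [livuɣig]) shows [g] unchanged in both environments, so [g] cannot be basic with [k] derived in isolation.
The underlying segment must be /k/; voiceless stops become voiced between vowels, yielding [g] there.
The underlying form of 'root' is therefore /ŋuʒɛɣik/.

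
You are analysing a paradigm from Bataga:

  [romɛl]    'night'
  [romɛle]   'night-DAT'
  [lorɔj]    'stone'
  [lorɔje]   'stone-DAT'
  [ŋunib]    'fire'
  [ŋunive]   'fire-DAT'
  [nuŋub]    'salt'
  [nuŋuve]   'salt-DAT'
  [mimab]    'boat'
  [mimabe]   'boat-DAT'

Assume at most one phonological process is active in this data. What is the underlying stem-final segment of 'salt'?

/v/

The stem for 'salt' ends in [b] in [nuŋub] but [v] in [nuŋuve].
Compare 'boat', with invariant [b] in [mimab] and [mimabe]: an analysis with underlying /b/ and a rule producing [v] before the DAT suffix would wrongly predict alternation here too.
Therefore /v/ is basic and [b] is derived by word-final hardening (voiced fricatives become stops word-finally).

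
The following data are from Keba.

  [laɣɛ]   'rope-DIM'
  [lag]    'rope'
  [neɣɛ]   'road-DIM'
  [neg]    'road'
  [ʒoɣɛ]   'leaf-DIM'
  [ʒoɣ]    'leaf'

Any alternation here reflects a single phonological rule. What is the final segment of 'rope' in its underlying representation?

/g/

The stem for 'rope' ends in [ɣ] in [laɣɛ] but [g] in [lag].
But 'leaf' keeps [ɣ] in both environments ([ʒoɣɛ], [ʒoɣ]), so there is no rule changing /ɣ/ to [g] in isolation.
The alternation reflects intervocalic spirantization: voiced stops become fricatives between vowels. /g/ is underlying.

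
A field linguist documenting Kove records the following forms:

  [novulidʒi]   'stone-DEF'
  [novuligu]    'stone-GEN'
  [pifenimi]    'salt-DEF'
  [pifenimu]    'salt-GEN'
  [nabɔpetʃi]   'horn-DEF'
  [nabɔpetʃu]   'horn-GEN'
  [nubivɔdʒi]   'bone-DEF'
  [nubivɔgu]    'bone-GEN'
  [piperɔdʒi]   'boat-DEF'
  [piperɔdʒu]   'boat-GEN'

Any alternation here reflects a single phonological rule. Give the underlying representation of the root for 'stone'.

The stem for 'stone' ends in [dʒ] in [novulidʒi] but [g] in [novuligu].
The stem 'boat' ([piperɔdʒi], [piperɔdʒu]) shows [dʒ] unchanged in both environments, so [dʒ] cannot be basic with [g] derived before the GEN suffix.
The underlying segment must be /g/; /g/ becomes palato-alveolar [dʒ] before a front vowel, yielding [dʒ] there.
The underlying form of 'stone' is therefore /novulig/.

/novulig/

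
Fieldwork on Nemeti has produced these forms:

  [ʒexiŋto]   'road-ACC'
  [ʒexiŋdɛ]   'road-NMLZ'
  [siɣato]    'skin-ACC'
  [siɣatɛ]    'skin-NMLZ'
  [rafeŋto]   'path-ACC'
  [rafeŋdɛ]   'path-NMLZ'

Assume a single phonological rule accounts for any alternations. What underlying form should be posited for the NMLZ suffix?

The NMLZ suffix surfaces as [-dɛ] and [-tɛ], depending on the final segment of the stem.
The ACC suffix, which begins with [t], is invariant after every stem; so [t] is not altered by any rule here.
The NMLZ suffix is therefore /-dɛ/ underlyingly, with post-vocalic devoicing: voiced stops become voiceless after a vowel.

/-dɛ/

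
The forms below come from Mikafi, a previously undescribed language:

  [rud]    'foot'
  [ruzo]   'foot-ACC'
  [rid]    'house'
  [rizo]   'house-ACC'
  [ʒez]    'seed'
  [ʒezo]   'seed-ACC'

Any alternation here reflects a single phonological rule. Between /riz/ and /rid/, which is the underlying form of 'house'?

The root 'house' surfaces as [rid] and [rizo], with a stem-final [d] ~ [z] alternation.
Compare 'seed', with invariant [z] in [ʒez] and [ʒezo]: an analysis with underlying /z/ and a rule producing [d] in isolation would wrongly predict alternation here too.
The underlying segment must be /d/; voiced stops become fricatives between vowels, yielding [z] there.

/rid/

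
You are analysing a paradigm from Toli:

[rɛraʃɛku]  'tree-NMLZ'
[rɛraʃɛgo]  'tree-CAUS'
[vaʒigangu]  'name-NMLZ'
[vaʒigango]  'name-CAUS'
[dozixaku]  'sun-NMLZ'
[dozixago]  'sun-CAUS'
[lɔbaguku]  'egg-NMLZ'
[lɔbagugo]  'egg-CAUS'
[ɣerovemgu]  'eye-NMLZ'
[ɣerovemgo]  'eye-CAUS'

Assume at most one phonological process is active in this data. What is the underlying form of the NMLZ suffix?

/-ku/

The NMLZ morpheme has two allomorphs, [-gu] and [-ku].
By contrast the CAUS suffix keeps its initial [g] throughout — that segment must be underlying.
The NMLZ suffix is therefore /-ku/ underlyingly, with post-nasal voicing: voiceless stops become voiced after a nasal.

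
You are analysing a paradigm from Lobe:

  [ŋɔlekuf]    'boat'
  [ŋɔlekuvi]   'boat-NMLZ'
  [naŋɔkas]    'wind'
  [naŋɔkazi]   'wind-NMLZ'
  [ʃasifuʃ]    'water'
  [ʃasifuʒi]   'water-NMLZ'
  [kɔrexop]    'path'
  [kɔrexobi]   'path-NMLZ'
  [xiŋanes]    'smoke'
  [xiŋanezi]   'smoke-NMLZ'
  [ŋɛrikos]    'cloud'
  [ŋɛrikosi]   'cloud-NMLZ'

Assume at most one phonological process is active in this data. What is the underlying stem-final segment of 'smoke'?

/z/

The root 'smoke' surfaces as [xiŋanes] and [xiŋanezi], with a stem-final [s] ~ [z] alternation.
But 'cloud' keeps [s] in both environments ([ŋɛrikos], [ŋɛrikosi]), so there is no rule changing /s/ to [z] before the NMLZ suffix.
So /z/ is underlying, and a rule of word-final obstruent devoicing — voiced obstruents become voiceless word-finally — gives [s].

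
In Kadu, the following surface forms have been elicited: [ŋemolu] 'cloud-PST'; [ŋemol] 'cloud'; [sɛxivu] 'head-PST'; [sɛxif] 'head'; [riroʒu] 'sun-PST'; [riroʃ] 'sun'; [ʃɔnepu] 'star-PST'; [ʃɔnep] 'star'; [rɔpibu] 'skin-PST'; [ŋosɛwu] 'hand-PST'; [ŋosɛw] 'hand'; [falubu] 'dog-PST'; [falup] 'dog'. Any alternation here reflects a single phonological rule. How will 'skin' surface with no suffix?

'dog' shows [b] ~ [p] at the end of the stem ([falubu] vs [falup]).
The stem 'star' ([ʃɔnepu], [ʃɔnep]) shows [p] unchanged in both environments, so [p] cannot be basic with [b] derived before the PST suffix.
Therefore /b/ is basic and [p] is derived by word-final obstruent devoicing (voiced obstruents become voiceless word-finally).
From [rɔpibu] the stem 'skin' is /rɔpib/; word-finally this yields [rɔpip].

[rɔpip]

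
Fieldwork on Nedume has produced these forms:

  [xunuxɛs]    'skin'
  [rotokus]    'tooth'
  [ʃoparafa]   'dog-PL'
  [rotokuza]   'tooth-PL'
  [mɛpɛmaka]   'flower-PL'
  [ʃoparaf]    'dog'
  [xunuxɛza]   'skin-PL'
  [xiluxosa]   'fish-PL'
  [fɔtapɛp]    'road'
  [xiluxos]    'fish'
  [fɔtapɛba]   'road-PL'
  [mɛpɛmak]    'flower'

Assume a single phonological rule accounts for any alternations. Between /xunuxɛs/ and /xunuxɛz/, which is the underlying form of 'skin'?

/xunuxɛz/

The root 'skin' surfaces as [xunuxɛs] and [xunuxɛza], with a stem-final [s] ~ [z] alternation.
Compare 'fish', with invariant [s] in [xiluxos] and [xiluxosa]: an analysis with underlying /s/ and a rule producing [z] before the PL suffix would wrongly predict alternation here too.
The underlying segment must be /z/; voiced obstruents become voiceless word-finally, yielding [s] there.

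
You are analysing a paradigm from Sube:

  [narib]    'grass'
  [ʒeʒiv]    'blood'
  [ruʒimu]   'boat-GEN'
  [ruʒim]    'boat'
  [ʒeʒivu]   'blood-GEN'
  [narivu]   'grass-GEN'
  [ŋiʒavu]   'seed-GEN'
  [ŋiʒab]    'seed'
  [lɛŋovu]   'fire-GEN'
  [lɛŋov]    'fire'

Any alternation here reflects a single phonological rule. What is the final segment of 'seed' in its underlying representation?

In [ŋiʒavu] and [ŋiʒab] the final segment of 'seed' alternates: [v] ~ [b].
The stem 'blood' ([ʒeʒivu], [ʒeʒiv]) shows [v] unchanged in both environments, so [v] cannot be basic with [b] derived in isolation.
The alternation reflects intervocalic spirantization: voiced stops become fricatives between vowels. /b/ is underlying.

/b/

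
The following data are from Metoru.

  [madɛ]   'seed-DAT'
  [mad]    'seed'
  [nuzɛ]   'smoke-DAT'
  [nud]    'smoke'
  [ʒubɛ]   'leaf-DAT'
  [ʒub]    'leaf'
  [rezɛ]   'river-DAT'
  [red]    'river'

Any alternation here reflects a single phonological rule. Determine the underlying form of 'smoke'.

/nuz/

The stem for 'smoke' ends in [z] in [nuzɛ] but [d] in [nud].
But 'seed' keeps [d] in both environments ([madɛ], [mad]), so there is no rule changing /d/ to [z] before the DAT suffix.
The underlying segment must be /z/; voiced fricatives become stops word-finally, yielding [d] there.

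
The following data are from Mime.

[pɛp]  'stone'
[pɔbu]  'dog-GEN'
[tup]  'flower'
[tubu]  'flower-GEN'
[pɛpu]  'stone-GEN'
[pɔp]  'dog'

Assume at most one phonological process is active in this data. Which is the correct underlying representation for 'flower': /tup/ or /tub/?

'flower' shows [b] ~ [p] at the end of the stem ([tubu] vs [tup]).
But 'stone' keeps [p] in both environments ([pɛpu], [pɛp]), so there is no rule changing /p/ to [b] before the GEN suffix.
So /b/ is underlying, and a rule of word-final obstruent devoicing — voiced obstruents become voiceless word-finally — gives [p].

/tub/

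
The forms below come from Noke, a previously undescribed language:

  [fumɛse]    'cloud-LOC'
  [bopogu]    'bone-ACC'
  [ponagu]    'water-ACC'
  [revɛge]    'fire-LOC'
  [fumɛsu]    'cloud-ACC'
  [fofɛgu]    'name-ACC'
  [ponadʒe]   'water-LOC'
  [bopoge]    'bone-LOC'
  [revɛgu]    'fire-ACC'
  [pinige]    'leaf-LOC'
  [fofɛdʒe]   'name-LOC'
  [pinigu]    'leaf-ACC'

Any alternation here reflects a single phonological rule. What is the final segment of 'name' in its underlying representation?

/dʒ/

In [fofɛdʒe] and [fofɛgu] the final segment of 'name' alternates: [dʒ] ~ [g].
But 'bone' keeps [g] in both environments ([bopoge], [bopogu]), so there is no rule changing /g/ to [dʒ] before the LOC suffix.
The alternation reflects depalatalization: palato-alveolar /dʒ/ becomes [g] when no front vowel follows. /dʒ/ is underlying.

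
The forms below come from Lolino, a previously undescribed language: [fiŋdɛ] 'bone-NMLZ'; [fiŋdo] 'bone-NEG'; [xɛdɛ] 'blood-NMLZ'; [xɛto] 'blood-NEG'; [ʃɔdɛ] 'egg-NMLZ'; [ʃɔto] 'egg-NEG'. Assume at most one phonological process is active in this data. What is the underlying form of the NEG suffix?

/-to/

The NEG morpheme has two allomorphs, [-do] and [-to].
The NMLZ suffix, which begins with [d], is invariant after every stem; so [d] is not altered by any rule here.
So the underlying form is /-to/, and voiceless stops become voiced after a nasal.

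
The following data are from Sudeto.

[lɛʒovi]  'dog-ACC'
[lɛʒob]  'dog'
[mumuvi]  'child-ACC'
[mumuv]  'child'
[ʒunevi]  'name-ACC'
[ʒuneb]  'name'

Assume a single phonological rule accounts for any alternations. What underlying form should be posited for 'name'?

'name' shows [v] ~ [b] at the end of the stem ([ʒunevi] vs [ʒuneb]).
But 'child' keeps [v] in both environments ([mumuvi], [mumuv]), so there is no rule changing /v/ to [b] in isolation.
The underlying segment must be /b/; voiced stops become fricatives between vowels, yielding [v] there.
So 'name' = /ʒuneb/.

/ʒuneb/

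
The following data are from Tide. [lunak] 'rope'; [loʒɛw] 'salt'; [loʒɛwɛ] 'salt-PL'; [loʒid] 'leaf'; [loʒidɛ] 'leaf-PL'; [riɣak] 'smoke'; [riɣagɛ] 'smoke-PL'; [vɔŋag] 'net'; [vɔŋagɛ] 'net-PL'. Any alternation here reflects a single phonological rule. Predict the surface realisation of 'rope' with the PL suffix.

In [riɣak] and [riɣagɛ] the final segment of 'smoke' alternates: [k] ~ [g].
If /g/ were underlying and a rule turned it into [k] in isolation, 'net' would also alternate; but it has [g] in both [vɔŋag] and [vɔŋagɛ].
The alternation reflects intervocalic voicing: voiceless stops become voiced between vowels. /k/ is underlying.
The one attested form of 'rope', [lunak], shows underlying /lunak/. Applying the same rule between vowels gives [lunagɛ].

[lunagɛ]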